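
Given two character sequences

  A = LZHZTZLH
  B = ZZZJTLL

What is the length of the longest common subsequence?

4

Pick Z (A #2, B #2), Z (A #4, B #3), T (A #5, B #5), L (A #7, B #7); all 4 characters appear in both, in order. dp[8][7] = 4 confirms this is the maximum.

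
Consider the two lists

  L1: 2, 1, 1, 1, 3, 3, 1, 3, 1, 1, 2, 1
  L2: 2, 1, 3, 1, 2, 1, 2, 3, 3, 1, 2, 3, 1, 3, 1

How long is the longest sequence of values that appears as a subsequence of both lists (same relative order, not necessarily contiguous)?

Pick 2 [1,1] → 1 [2,2] → 1 [3,4] → 1 [4,6] → 3 [5,8] → 3 [6,9] → 1 [7,10] → 3 [8,12] → 1 [9,13] → 1 [12,15]; all 10 values appear in both, in order. dp[12][15] = 10 confirms this is the maximum.

10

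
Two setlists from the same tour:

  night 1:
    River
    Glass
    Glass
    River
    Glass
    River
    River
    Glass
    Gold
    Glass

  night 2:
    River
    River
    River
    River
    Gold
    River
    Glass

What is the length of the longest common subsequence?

6

Taking River (night 1 #1, night 2 #1) → River (night 1 #4, night 2 #2) → River (night 1 #6, night 2 #3) → River (night 1 #7, night 2 #4) → Gold (night 1 #9, night 2 #5) → Glass (night 1 #10, night 2 #7) gives a common subsequence of length 6. dp[10][7] = 6 confirms this is the maximum.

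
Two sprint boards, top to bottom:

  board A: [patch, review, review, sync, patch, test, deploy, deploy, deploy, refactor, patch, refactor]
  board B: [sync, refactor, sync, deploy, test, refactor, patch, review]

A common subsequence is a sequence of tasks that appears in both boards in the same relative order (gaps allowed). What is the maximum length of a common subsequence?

One common subsequence of length 4: sync at board A[4]=board B[3], test at board A[6]=board B[5], refactor at board A[10]=board B[6], patch at board A[11]=board B[7], and the DP table's final entry dp[12][8] is also 4, so no common subsequence is longer.

4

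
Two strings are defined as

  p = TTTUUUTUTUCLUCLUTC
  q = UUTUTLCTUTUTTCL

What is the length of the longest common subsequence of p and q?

10

Match U (p #5, q #1); then U (p #6, q #2); then T (p #7, q #3); then U (p #8, q #4); then T (p #9, q #5); then C (p #11, q #7); then U (p #13, q #9); then U (p #16, q #11); then T (p #17, q #13); then C (p #18, q #14) — 10 characters in the same relative order in both, and the DP table's final entry dp[18][15] is also 10, so no common subsequence is longer.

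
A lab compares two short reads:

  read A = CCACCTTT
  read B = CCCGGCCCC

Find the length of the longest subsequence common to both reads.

Taking C [1,6] → C [2,7] → C [4,8] → C [5,9] gives a common subsequence of length 4, and the DP table's final entry dp[8][9] is also 4, so no common subsequence is longer.

4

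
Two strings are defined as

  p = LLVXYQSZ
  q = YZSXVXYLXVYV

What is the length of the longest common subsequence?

Let dp[i][j] be the LCS length of the first i characters of p and the first j characters of q. dp[i][j] = dp[i-1][j-1]+1 when the i-th and j-th characters match, else max(dp[i-1][j], dp[i][j-1]).
    ·  Y  Z  S  X  V  X  Y  L  X  V  Y  V
 ·  0  0  0  0  0  0  0  0  0  0  0  0  0
 L  0  0  0  0  0  0  0  0  1  1  1  1  1
 L  0  0  0  0  0  0  0  0  1  1  1  1  1
 V  0  0  0  0  0  1  1  1  1  1  2  2  2
 X  0  0  0  0  1  1  2  2  2  2  2  2  2
 Y  0  1  1  1  1  1  2  3  3  3  3  3  3
 Q  0  1  1  1  1  1  2  3  3  3  3  3  3
 S  0  1  1  2  2  2  2  3  3  3  3  3  3
 Z  0  1  2  2  2  2  2  3  3  3  3  3  3
dp[8][12] = 3. One LCS (by backtracking along matches): LVY.

3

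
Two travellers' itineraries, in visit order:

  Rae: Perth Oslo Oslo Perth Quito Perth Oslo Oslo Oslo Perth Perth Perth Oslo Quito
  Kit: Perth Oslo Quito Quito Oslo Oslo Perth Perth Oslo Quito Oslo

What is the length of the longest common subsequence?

Pick Perth at Rae[1]=Kit[1], then Oslo at Rae[2]=Kit[2], then Quito at Rae[5]=Kit[4], then Oslo at Rae[8]=Kit[5], then Oslo at Rae[9]=Kit[6], then Perth at Rae[11]=Kit[7], then Perth at Rae[12]=Kit[8], then Oslo at Rae[13]=Kit[9], then Quito at Rae[14]=Kit[10]; all 9 stops appear in both, in order. Since dp[14][11] = 9, nothing longer is possible.

9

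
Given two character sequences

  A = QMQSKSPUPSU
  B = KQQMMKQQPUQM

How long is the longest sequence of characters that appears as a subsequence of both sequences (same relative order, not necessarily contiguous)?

5

Let dp[i][j] be the LCS length of the first i characters of A and the first j characters of B. dp[i][j] = dp[i-1][j-1]+1 when the i-th and j-th characters match, else max(dp[i-1][j], dp[i][j-1]).
    ·  K  Q  Q  M  M  K  Q  Q  P  U  Q  M
 ·  0  0  0  0  0  0  0  0  0  0  0  0  0
 Q  0  0  1  1  1  1  1  1  1  1  1  1  1
 M  0  0  1  1  2  2  2  2  2  2  2  2  2
 Q  0  0  1  2  2  2  2  3  3  3  3  3  3
 S  0  0  1  2  2  2  2  3  3  3  3  3  3
 K  0  1  1  2  2  2  3  3  3  3  3  3  3
 S  0  1  1  2  2  2  3  3  3  3  3  3  3
 P  0  1  1  2  2  2  3  3  3  4  4  4  4
 U  0  1  1  2  2  2  3  3  3  4  5  5  5
 P  0  1  1  2  2  2  3  3  3  4  5  5  5
 S  0  1  1  2  2  2  3  3  3  4  5  5  5
 U  0  1  1  2  2  2  3  3  3  4  5  5  5
dp[11][12] = 5. One LCS (by backtracking along matches): QMQPU.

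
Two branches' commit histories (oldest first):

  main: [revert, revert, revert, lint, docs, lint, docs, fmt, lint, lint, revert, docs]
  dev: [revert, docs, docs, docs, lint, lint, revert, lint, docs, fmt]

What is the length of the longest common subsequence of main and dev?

One common subsequence of length 7: revert [1,1], then docs [5,3], then docs [7,4], then lint [9,5], then lint [10,6], then revert [11,7], then docs [12,9]. Since dp[12][10] = 7, nothing longer is possible.

7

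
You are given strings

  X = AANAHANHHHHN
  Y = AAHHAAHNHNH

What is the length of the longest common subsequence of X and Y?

One common subsequence of length 7: A (X #1, Y #2), A (X #2, Y #5), A (X #4, Y #6), H (X #5, Y #7), N (X #7, Y #8), H (X #8, Y #9), H (X #11, Y #11). dp[12][11] = 7 confirms this is the maximum.

7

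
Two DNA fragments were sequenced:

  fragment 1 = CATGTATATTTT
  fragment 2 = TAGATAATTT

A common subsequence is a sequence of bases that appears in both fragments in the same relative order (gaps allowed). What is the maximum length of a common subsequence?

One common subsequence of length 8: A (fragment 1 #2, fragment 2 #2); then G (fragment 1 #4, fragment 2 #3); then T (fragment 1 #5, fragment 2 #5); then A (fragment 1 #6, fragment 2 #6); then A (fragment 1 #8, fragment 2 #7); then T (fragment 1 #10, fragment 2 #8); then T (fragment 1 #11, fragment 2 #9); then T (fragment 1 #12, fragment 2 #10), and the DP table's final entry dp[12][10] is also 8, so no common subsequence is longer.

8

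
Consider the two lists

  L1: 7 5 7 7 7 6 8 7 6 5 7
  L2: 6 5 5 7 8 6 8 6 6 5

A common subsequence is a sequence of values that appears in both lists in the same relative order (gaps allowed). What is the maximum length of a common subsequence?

6

Let dp[i][j] be the LCS length of the first i values of L1 and the first j values of L2. dp[i][j] = dp[i-1][j-1]+1 when the i-th and j-th values match, else max(dp[i-1][j], dp[i][j-1]).
    ·  6  5  5  7  8  6  8  6  6  5
 ·  0  0  0  0  0  0  0  0  0  0  0
 7  0  0  0  0  1  1  1  1  1  1  1
 5  0  0  1  1  1  1  1  1  1  1  2
 7  0  0  1  1  2  2  2  2  2  2  2
 7  0  0  1  1  2  2  2  2  2  2  2
 7  0  0  1  1  2  2  2  2  2  2  2
 6  0  1  1  1  2  2  3  3  3  3  3
 8  0  1  1  1  2  3  3  4  4  4  4
 7  0  1  1  1  2  3  3  4  4  4  4
 6  0  1  1  1  2  3  4  4  5  5  5
 5  0  1  2  2  2  3  4  4  5  5  6
 7  0  1  2  2  3  3  4  4  5  5  6
dp[11][10] = 6. One LCS (by backtracking along matches): 5, 7, 6, 8, 6, 5.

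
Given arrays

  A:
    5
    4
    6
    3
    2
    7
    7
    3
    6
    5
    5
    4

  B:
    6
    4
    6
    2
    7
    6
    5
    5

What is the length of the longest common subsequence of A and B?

Match 4 [2,2] → 6 [3,3] → 2 [5,4] → 7 [7,5] → 6 [9,6] → 5 [10,7] → 5 [11,8] — 7 values in the same relative order in both, and the DP table's final entry dp[12][8] is also 7, so no common subsequence is longer.

7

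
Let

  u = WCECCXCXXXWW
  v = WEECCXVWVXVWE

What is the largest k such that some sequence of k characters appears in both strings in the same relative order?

7

Taking W (u #1, v #1); then E (u #3, v #3); then C (u #4, v #4); then C (u #5, v #5); then X (u #6, v #6); then X (u #8, v #10); then W (u #11, v #12) gives a common subsequence of length 7, and the DP table's final entry dp[12][13] is also 7, so no common subsequence is longer.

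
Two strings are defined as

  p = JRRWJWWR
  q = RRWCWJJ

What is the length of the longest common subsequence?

4

Let dp[i][j] be the LCS length of the first i characters of p and the first j characters of q. dp[i][j] = dp[i-1][j-1]+1 when the i-th and j-th characters match, else max(dp[i-1][j], dp[i][j-1]).
    ·  R  R  W  C  W  J  J
 ·  0  0  0  0  0  0  0  0
 J  0  0  0  0  0  0  1  1
 R  0  1  1  1  1  1  1  1
 R  0  1  2  2  2  2  2  2
 W  0  1  2  3  3  3  3  3
 J  0  1  2  3  3  3  4  4
 W  0  1  2  3  3  4  4  4
 W  0  1  2  3  3  4  4  4
 R  0  1  2  3  3  4  4  4
dp[8][7] = 4. One LCS (by backtracking along matches): RRWJ.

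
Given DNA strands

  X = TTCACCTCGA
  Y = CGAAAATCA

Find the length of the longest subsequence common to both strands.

5

Let dp[i][j] be the LCS length of the first i bases of X and the first j bases of Y. dp[i][j] = dp[i-1][j-1]+1 when the i-th and j-th bases match, else max(dp[i-1][j], dp[i][j-1]).
    ·  C  G  A  A  A  A  T  C  A
 ·  0  0  0  0  0  0  0  0  0  0
 T  0  0  0  0  0  0  0  1  1  1
 T  0  0  0  0  0  0  0  1  1  1
 C  0  1  1  1  1  1  1  1  2  2
 A  0  1  1  2  2  2  2  2  2  3
 C  0  1  1  2  2  2  2  2  3  3
 C  0  1  1  2  2  2  2  2  3  3
 T  0  1  1  2  2  2  2  3  3  3
 C  0  1  1  2  2  2  2  3  4  4
 G  0  1  2  2  2  2  2  3  4  4
 A  0  1  2  3  3  3  3  3  4  5
dp[10][9] = 5. One LCS (by backtracking along matches): CATCA.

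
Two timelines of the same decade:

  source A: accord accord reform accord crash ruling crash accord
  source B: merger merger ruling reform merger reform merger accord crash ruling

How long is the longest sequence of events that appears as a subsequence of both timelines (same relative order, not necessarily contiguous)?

4

Taking reform (source A #3, source B #6), accord (source A #4, source B #8), crash (source A #5, source B #9), ruling (source A #6, source B #10) gives a common subsequence of length 4. dp[8][10] = 4 confirms this is the maximum.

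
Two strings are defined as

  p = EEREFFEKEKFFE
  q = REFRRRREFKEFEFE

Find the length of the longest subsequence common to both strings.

9

Pick E at p[1]=q[2], then R at p[3]=q[7], then E at p[4]=q[8], then F at p[6]=q[9], then K at p[8]=q[10], then E at p[9]=q[11], then F at p[11]=q[12], then F at p[12]=q[14], then E at p[13]=q[15]; all 9 characters appear in both, in order. The LCS DP gives dp[13][15] = 9, so this is optimal.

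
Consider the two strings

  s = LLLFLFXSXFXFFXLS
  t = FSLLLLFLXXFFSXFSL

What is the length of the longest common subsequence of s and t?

11

Pick L [1,4], L [2,5], L [3,6], F [4,7], L [5,8], X [7,9], X [9,10], F [10,12], X [11,14], F [12,15], L [15,17]; all 11 characters appear in both, in order. Since dp[16][17] = 11, nothing longer is possible.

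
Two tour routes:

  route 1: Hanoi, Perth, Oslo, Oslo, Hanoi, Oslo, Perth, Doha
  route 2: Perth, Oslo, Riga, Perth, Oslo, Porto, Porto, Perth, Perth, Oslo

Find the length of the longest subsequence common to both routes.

4

Pick Perth [2,1]; then Oslo [3,2]; then Oslo [4,5]; then Oslo [6,10]; all 4 stops appear in both, in order. Since dp[8][10] = 4, nothing longer is possible.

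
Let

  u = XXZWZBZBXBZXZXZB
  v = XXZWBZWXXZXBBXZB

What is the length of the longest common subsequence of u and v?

12

Pick X (u #1, v #1), then X (u #2, v #2), then Z (u #3, v #3), then W (u #4, v #4), then B (u #6, v #5), then Z (u #7, v #6), then X (u #9, v #9), then Z (u #11, v #10), then X (u #12, v #11), then X (u #14, v #14), then Z (u #15, v #15), then B (u #16, v #16); all 12 characters appear in both, in order. The LCS DP gives dp[16][16] = 12, so this is optimal.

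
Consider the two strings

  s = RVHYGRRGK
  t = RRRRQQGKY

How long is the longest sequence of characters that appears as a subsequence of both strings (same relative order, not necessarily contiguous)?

5

Pick R (s #1, t #2), R (s #6, t #3), R (s #7, t #4), G (s #8, t #7), K (s #9, t #8); all 5 characters appear in both, in order. dp[9][9] = 5 confirms this is the maximum.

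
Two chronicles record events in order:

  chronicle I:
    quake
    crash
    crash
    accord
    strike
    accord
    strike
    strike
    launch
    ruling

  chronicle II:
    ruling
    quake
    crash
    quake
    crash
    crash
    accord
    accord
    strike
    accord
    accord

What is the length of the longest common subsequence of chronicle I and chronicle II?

6

Taking quake (chronicle I #1, chronicle II #4), then crash (chronicle I #2, chronicle II #5), then crash (chronicle I #3, chronicle II #6), then accord (chronicle I #4, chronicle II #8), then strike (chronicle I #5, chronicle II #9), then accord (chronicle I #6, chronicle II #11) gives a common subsequence of length 6. Since dp[10][11] = 6, nothing longer is possible.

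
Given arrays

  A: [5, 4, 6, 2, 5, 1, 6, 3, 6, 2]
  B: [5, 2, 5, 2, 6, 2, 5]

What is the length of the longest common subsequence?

One common subsequence of length 5: 5 at A[1]=B[1], 2 at A[4]=B[2], 5 at A[5]=B[3], 6 at A[9]=B[5], 2 at A[10]=B[6], and the DP table's final entry dp[10][7] is also 5, so no common subsequence is longer.

5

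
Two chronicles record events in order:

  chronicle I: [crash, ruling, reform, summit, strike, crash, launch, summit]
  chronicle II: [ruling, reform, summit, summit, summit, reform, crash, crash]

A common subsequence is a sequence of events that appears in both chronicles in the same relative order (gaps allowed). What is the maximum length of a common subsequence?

4

Taking ruling (chronicle I #2, chronicle II #1), reform (chronicle I #3, chronicle II #2), summit (chronicle I #4, chronicle II #5), crash (chronicle I #6, chronicle II #8) gives a common subsequence of length 4. dp[8][8] = 4 confirms this is the maximum.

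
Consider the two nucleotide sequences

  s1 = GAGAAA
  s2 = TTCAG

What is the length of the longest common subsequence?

2

Match A [2,4], then G [3,5] — 2 bases in the same relative order in both. Since dp[6][5] = 2, nothing longer is possible.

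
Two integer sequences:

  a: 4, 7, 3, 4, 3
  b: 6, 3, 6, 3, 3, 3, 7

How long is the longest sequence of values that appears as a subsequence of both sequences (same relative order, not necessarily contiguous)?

2

Pick 3 (a #3, b #5), 3 (a #5, b #6); all 2 values appear in both, in order, and the DP table's final entry dp[5][7] is also 2, so no common subsequence is longer.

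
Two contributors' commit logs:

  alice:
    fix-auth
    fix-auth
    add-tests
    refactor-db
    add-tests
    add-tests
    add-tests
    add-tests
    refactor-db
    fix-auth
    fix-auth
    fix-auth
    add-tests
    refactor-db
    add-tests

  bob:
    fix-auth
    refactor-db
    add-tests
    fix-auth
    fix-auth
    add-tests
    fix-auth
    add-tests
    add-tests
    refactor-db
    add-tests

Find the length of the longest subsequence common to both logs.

9

Pick fix-auth [2,1], refactor-db [4,2], add-tests [8,3], fix-auth [10,4], fix-auth [11,5], fix-auth [12,7], add-tests [13,9], refactor-db [14,10], add-tests [15,11]; all 9 commits appear in both, in order. dp[15][11] = 9 confirms this is the maximum.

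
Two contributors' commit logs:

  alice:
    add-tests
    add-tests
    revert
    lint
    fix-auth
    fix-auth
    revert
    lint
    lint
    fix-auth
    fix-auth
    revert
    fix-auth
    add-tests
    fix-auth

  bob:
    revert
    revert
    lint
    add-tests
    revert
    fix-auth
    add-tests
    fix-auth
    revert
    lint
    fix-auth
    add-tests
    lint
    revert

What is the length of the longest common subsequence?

Pick add-tests [2,4], revert [3,5], fix-auth [5,6], fix-auth [6,8], revert [7,9], lint [8,10], lint [9,13], revert [12,14]; all 8 commits appear in both, in order. dp[15][14] = 8 confirms this is the maximum.

8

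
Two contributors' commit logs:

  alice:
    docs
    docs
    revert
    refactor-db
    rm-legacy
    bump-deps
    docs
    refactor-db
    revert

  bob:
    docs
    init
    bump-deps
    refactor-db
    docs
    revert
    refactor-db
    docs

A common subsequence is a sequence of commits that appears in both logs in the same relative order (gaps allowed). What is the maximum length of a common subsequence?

Pick docs at alice[1]=bob[1], docs at alice[2]=bob[5], revert at alice[3]=bob[6], refactor-db at alice[4]=bob[7], docs at alice[7]=bob[8]; all 5 commits appear in both, in order, and the DP table's final entry dp[9][8] is also 5, so no common subsequence is longer.

5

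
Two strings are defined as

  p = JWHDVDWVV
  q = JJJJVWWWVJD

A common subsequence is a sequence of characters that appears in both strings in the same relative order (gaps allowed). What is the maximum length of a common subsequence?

Taking J at p[1]=q[4] → W at p[2]=q[8] → V at p[5]=q[9] → D at p[6]=q[11] gives a common subsequence of length 4. Since dp[9][11] = 4, nothing longer is possible.

4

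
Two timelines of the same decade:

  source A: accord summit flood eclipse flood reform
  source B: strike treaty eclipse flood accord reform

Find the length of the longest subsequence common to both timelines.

Taking eclipse at source A[4]=source B[3], then flood at source A[5]=source B[4], then reform at source A[6]=source B[6] gives a common subsequence of length 3, and the DP table's final entry dp[6][6] is also 3, so no common subsequence is longer.

3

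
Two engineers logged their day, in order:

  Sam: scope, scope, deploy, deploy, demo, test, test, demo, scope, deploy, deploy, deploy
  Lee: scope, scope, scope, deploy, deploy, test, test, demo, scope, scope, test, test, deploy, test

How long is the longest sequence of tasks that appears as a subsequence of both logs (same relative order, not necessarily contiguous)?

9

Match scope at Sam[1]=Lee[2], then scope at Sam[2]=Lee[3], then deploy at Sam[3]=Lee[4], then deploy at Sam[4]=Lee[5], then test at Sam[6]=Lee[6], then test at Sam[7]=Lee[7], then demo at Sam[8]=Lee[8], then scope at Sam[9]=Lee[10], then deploy at Sam[10]=Lee[13] — 9 tasks in the same relative order in both. Since dp[12][14] = 9, nothing longer is possible.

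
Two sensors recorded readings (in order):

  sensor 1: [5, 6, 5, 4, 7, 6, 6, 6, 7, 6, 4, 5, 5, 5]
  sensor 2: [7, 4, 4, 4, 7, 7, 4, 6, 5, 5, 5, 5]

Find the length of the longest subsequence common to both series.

Pick 4 (sensor 1 #4, sensor 2 #4), 7 (sensor 1 #5, sensor 2 #5), 7 (sensor 1 #9, sensor 2 #6), 6 (sensor 1 #10, sensor 2 #8), 5 (sensor 1 #12, sensor 2 #10), 5 (sensor 1 #13, sensor 2 #11), 5 (sensor 1 #14, sensor 2 #12); all 7 values appear in both, in order. dp[14][12] = 7 confirms this is the maximum.

7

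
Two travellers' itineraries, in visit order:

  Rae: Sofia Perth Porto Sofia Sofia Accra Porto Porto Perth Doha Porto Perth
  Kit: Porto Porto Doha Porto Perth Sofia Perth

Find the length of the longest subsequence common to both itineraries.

Taking Porto (Rae #3, Kit #1) → Porto (Rae #7, Kit #2) → Porto (Rae #8, Kit #4) → Perth (Rae #9, Kit #5) → Perth (Rae #12, Kit #7) gives a common subsequence of length 5. dp[12][7] = 5 confirms this is the maximum.

5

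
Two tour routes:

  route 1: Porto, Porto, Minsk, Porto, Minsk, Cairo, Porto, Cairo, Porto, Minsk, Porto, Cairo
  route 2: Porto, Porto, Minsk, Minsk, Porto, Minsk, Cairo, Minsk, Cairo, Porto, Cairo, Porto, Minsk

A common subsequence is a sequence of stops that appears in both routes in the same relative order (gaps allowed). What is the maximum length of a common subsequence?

10

Match Porto (route 1 #1, route 2 #1) → Porto (route 1 #2, route 2 #2) → Minsk (route 1 #3, route 2 #4) → Porto (route 1 #4, route 2 #5) → Minsk (route 1 #5, route 2 #8) → Cairo (route 1 #6, route 2 #9) → Porto (route 1 #7, route 2 #10) → Cairo (route 1 #8, route 2 #11) → Porto (route 1 #9, route 2 #12) → Minsk (route 1 #10, route 2 #13) — 10 stops in the same relative order in both. Since dp[12][13] = 10, nothing longer is possible.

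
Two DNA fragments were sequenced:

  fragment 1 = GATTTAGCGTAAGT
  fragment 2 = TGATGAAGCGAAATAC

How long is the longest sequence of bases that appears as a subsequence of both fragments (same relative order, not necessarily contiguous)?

Taking G (fragment 1 #1, fragment 2 #2), then A (fragment 1 #2, fragment 2 #3), then T (fragment 1 #3, fragment 2 #4), then A (fragment 1 #6, fragment 2 #7), then G (fragment 1 #7, fragment 2 #8), then C (fragment 1 #8, fragment 2 #9), then G (fragment 1 #9, fragment 2 #10), then A (fragment 1 #11, fragment 2 #12), then A (fragment 1 #12, fragment 2 #13), then T (fragment 1 #14, fragment 2 #14) gives a common subsequence of length 10. Since dp[14][16] = 10, nothing longer is possible.

10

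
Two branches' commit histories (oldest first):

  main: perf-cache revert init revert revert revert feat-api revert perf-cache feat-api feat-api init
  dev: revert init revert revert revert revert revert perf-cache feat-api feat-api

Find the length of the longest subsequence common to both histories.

One common subsequence of length 9: revert [2,1], then init [3,2], then revert [4,4], then revert [5,5], then revert [6,6], then revert [8,7], then perf-cache [9,8], then feat-api [10,9], then feat-api [11,10], and the DP table's final entry dp[12][10] is also 9, so no common subsequence is longer.

9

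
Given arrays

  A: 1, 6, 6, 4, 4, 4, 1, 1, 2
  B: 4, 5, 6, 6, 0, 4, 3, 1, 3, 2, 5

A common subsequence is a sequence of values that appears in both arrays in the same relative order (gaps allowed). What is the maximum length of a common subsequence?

Taking 6 [2,3], then 6 [3,4], then 4 [4,6], then 1 [7,8], then 2 [9,10] gives a common subsequence of length 5. dp[9][11] = 5 confirms this is the maximum.

5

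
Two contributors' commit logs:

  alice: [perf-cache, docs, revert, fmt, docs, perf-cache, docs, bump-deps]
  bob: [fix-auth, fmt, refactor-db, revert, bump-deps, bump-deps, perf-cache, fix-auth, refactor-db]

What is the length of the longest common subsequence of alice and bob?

One common subsequence of length 2: revert at alice[3]=bob[4] → perf-cache at alice[6]=bob[7]. The LCS DP gives dp[8][9] = 2, so this is optimal.

2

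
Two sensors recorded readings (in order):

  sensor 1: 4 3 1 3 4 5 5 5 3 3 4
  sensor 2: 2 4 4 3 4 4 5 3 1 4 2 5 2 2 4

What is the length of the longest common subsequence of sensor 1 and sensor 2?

6

Match 4 at sensor 1[1]=sensor 2[6]; then 3 at sensor 1[2]=sensor 2[8]; then 1 at sensor 1[3]=sensor 2[9]; then 4 at sensor 1[5]=sensor 2[10]; then 5 at sensor 1[6]=sensor 2[12]; then 4 at sensor 1[11]=sensor 2[15] — 6 values in the same relative order in both, and the DP table's final entry dp[11][15] is also 6, so no common subsequence is longer.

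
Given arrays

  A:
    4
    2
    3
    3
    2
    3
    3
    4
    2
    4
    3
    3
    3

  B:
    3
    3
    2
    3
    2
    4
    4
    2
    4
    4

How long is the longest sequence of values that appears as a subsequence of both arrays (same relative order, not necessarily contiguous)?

7

One common subsequence of length 7: 3 [3,1] → 3 [4,2] → 2 [5,3] → 3 [6,4] → 4 [8,7] → 2 [9,8] → 4 [10,10]. Since dp[13][10] = 7, nothing longer is possible.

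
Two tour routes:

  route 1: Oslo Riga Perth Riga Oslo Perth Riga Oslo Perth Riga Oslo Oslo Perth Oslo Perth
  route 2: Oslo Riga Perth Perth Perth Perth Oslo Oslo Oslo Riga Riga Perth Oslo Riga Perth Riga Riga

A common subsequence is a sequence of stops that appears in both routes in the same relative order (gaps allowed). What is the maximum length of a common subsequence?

Match Oslo (route 1 #1, route 2 #1); then Riga (route 1 #2, route 2 #2); then Perth (route 1 #3, route 2 #5); then Perth (route 1 #6, route 2 #6); then Oslo (route 1 #8, route 2 #7); then Oslo (route 1 #11, route 2 #8); then Oslo (route 1 #12, route 2 #9); then Perth (route 1 #13, route 2 #12); then Oslo (route 1 #14, route 2 #13); then Perth (route 1 #15, route 2 #15) — 10 stops in the same relative order in both. dp[15][17] = 10 confirms this is the maximum.

10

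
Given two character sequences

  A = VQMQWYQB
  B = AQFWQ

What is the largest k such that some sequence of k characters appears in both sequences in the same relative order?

3

Pick Q [2,2] → W [5,4] → Q [7,5]; all 3 characters appear in both, in order. dp[8][5] = 3 confirms this is the maximum.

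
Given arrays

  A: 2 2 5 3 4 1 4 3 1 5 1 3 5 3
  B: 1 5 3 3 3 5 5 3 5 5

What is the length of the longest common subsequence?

6

One common subsequence of length 6: 5 [3,2], then 3 [4,4], then 3 [8,5], then 5 [10,7], then 3 [12,8], then 5 [13,10]. The LCS DP gives dp[14][10] = 6, so this is optimal.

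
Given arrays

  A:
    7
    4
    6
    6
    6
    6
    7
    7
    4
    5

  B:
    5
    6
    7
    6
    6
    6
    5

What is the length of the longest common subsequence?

5

Let dp[i][j] be the LCS length of the first i values of A and the first j values of B. dp[i][j] = dp[i-1][j-1]+1 when the i-th and j-th values match, else max(dp[i-1][j], dp[i][j-1]).
    ·  5  6  7  6  6  6  5
 ·  0  0  0  0  0  0  0  0
 7  0  0  0  1  1  1  1  1
 4  0  0  0  1  1  1  1  1
 6  0  0  1  1  2  2  2  2
 6  0  0  1  1  2  3  3  3
 6  0  0  1  1  2  3  4  4
 6  0  0  1  1  2  3  4  4
 7  0  0  1  2  2  3  4  4
 7  0  0  1  2  2  3  4  4
 4  0  0  1  2  2  3  4  4
 5  0  1  1  2  2  3  4  5
dp[10][7] = 5. One LCS (by backtracking along matches): 7, 6, 6, 6, 5.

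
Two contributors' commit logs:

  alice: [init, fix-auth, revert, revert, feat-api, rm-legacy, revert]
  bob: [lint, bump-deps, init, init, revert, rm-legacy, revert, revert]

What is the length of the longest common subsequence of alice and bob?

Match init [1,4], revert [3,5], revert [4,7], revert [7,8] — 4 commits in the same relative order in both, and the DP table's final entry dp[7][8] is also 4, so no common subsequence is longer.

4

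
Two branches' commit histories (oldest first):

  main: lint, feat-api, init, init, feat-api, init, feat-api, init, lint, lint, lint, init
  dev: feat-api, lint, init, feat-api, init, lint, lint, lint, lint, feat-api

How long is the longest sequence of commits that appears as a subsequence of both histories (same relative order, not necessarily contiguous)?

Match lint [1,2], then init [4,3], then feat-api [5,4], then init [6,5], then lint [9,7], then lint [10,8], then lint [11,9] — 7 commits in the same relative order in both, and the DP table's final entry dp[12][10] is also 7, so no common subsequence is longer.

7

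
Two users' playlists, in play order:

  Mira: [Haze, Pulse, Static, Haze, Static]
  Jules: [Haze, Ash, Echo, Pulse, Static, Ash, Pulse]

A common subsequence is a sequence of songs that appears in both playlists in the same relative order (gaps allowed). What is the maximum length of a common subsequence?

3

Pick Haze [1,1], then Pulse [2,4], then Static [3,5]; all 3 songs appear in both, in order. Since dp[5][7] = 3, nothing longer is possible.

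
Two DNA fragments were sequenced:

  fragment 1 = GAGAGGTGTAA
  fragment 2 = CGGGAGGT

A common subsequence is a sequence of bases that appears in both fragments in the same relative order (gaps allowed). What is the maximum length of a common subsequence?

Let dp[i][j] be the LCS length of the first i bases of fragment 1 and the first j bases of fragment 2. dp[i][j] = dp[i-1][j-1]+1 when the i-th and j-th bases match, else max(dp[i-1][j], dp[i][j-1]).
    ·  C  G  G  G  A  G  G  T
 ·  0  0  0  0  0  0  0  0  0
 G  0  0  1  1  1  1  1  1  1
 A  0  0  1  1  1  2  2  2  2
 G  0  0  1  2  2  2  3  3  3
 A  0  0  1  2  2  3  3  3  3
 G  0  0  1  2  3  3  4  4  4
 G  0  0  1  2  3  3  4  5  5
 T  0  0  1  2  3  3  4  5  6
 G  0  0  1  2  3  3  4  5  6
 T  0  0  1  2  3  3  4  5  6
 A  0  0  1  2  3  4  4  5  6
 A  0  0  1  2  3  4  4  5  6
dp[11][8] = 6. One LCS (by backtracking along matches): GGAGGT.

6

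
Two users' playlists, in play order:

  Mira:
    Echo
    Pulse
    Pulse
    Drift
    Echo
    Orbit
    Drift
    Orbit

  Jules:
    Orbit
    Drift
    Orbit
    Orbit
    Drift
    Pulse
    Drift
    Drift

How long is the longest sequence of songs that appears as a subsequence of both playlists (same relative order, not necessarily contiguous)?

3

One common subsequence of length 3: Pulse (Mira #3, Jules #6) → Drift (Mira #4, Jules #7) → Drift (Mira #7, Jules #8), and the DP table's final entry dp[8][8] is also 3, so no common subsequence is longer.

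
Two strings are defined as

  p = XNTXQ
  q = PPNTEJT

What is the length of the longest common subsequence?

One common subsequence of length 2: N at p[2]=q[3] → T at p[3]=q[7]. dp[5][7] = 2 confirms this is the maximum.

2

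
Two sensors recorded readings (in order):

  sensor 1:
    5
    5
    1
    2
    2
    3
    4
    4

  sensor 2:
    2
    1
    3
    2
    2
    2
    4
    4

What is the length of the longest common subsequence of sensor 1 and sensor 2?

5

Taking 1 (sensor 1 #3, sensor 2 #2), then 2 (sensor 1 #4, sensor 2 #5), then 2 (sensor 1 #5, sensor 2 #6), then 4 (sensor 1 #7, sensor 2 #7), then 4 (sensor 1 #8, sensor 2 #8) gives a common subsequence of length 5, and the DP table's final entry dp[8][8] is also 5, so no common subsequence is longer.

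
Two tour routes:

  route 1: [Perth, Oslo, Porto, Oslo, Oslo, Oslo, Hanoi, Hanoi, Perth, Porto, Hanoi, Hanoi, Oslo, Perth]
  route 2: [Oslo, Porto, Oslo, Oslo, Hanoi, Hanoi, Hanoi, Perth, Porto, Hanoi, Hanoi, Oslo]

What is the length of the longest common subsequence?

One common subsequence of length 11: Oslo [2,1]; then Porto [3,2]; then Oslo [4,3]; then Oslo [5,4]; then Hanoi [7,6]; then Hanoi [8,7]; then Perth [9,8]; then Porto [10,9]; then Hanoi [11,10]; then Hanoi [12,11]; then Oslo [13,12]. dp[14][12] = 11 confirms this is the maximum.

11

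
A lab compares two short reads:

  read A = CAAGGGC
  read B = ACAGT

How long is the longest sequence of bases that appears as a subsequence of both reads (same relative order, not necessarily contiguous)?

Let dp[i][j] be the LCS length of the first i bases of read A and the first j bases of read B. dp[i][j] = dp[i-1][j-1]+1 when the i-th and j-th bases match, else max(dp[i-1][j], dp[i][j-1]).
    ·  A  C  A  G  T
 ·  0  0  0  0  0  0
 C  0  0  1  1  1  1
 A  0  1  1  2  2  2
 A  0  1  1  2  2  2
 G  0  1  1  2  3  3
 G  0  1  1  2  3  3
 G  0  1  1  2  3  3
 C  0  1  2  2  3  3
dp[7][5] = 3. One LCS (by backtracking along matches): CAG.

3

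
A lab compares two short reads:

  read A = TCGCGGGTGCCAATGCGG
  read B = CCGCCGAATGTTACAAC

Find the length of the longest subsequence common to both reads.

Taking C [2,2], then G [3,3], then C [4,5], then G [5,6], then G [6,10], then T [8,12], then C [11,14], then A [12,15], then A [13,16], then C [16,17] gives a common subsequence of length 10. Since dp[18][17] = 10, nothing longer is possible.

10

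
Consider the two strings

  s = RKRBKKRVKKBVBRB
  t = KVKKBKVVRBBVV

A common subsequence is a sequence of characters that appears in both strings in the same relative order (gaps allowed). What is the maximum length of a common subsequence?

One common subsequence of length 8: K (s #6, t #1), V (s #8, t #2), K (s #9, t #3), K (s #10, t #4), B (s #11, t #5), V (s #12, t #8), B (s #13, t #10), B (s #15, t #11). Since dp[15][13] = 8, nothing longer is possible.

8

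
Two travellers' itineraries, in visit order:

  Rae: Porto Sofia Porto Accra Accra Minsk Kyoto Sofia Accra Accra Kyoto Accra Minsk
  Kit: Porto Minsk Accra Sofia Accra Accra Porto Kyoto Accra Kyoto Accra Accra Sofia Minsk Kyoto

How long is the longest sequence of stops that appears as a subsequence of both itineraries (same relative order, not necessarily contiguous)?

Pick Porto [1,1] → Sofia [2,4] → Accra [4,5] → Accra [5,6] → Kyoto [7,8] → Accra [9,9] → Accra [10,11] → Accra [12,12] → Minsk [13,14]; all 9 stops appear in both, in order, and the DP table's final entry dp[13][15] is also 9, so no common subsequence is longer.

9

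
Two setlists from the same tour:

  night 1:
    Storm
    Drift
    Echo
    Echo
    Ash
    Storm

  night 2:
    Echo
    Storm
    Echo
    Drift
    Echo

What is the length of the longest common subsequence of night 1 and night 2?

3

Match Storm at night 1[1]=night 2[2], then Drift at night 1[2]=night 2[4], then Echo at night 1[4]=night 2[5] — 3 songs in the same relative order in both, and the DP table's final entry dp[6][5] is also 3, so no common subsequence is longer.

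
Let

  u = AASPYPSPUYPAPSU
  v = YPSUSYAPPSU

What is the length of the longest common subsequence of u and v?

One common subsequence of length 9: Y (u #5, v #1); then P (u #6, v #2); then S (u #7, v #3); then U (u #9, v #4); then Y (u #10, v #6); then P (u #11, v #8); then P (u #13, v #9); then S (u #14, v #10); then U (u #15, v #11), and the DP table's final entry dp[15][11] is also 9, so no common subsequence is longer.

9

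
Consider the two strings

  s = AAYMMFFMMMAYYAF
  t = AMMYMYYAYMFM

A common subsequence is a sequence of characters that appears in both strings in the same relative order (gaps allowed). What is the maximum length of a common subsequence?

Pick A (s #2, t #1), M (s #4, t #2), M (s #5, t #3), M (s #10, t #5), Y (s #12, t #6), Y (s #13, t #7), A (s #14, t #8), F (s #15, t #11); all 8 characters appear in both, in order. Since dp[15][12] = 8, nothing longer is possible.

8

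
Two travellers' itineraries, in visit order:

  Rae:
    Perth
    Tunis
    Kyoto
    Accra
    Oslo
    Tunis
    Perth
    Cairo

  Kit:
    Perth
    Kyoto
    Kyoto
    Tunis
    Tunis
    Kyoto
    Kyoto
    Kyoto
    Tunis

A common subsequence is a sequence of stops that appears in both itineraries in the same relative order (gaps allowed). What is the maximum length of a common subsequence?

One common subsequence of length 4: Perth at Rae[1]=Kit[1] → Tunis at Rae[2]=Kit[5] → Kyoto at Rae[3]=Kit[8] → Tunis at Rae[6]=Kit[9]. The LCS DP gives dp[8][9] = 4, so this is optimal.

4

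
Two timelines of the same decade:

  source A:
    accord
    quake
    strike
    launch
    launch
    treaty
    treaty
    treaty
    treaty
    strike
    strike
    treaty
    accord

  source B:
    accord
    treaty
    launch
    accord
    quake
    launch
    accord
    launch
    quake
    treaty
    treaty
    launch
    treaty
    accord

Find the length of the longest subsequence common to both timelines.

One common subsequence of length 8: accord at source A[1]=source B[4], quake at source A[2]=source B[5], launch at source A[4]=source B[6], launch at source A[5]=source B[8], treaty at source A[6]=source B[10], treaty at source A[7]=source B[11], treaty at source A[12]=source B[13], accord at source A[13]=source B[14]. The LCS DP gives dp[13][14] = 8, so this is optimal.

8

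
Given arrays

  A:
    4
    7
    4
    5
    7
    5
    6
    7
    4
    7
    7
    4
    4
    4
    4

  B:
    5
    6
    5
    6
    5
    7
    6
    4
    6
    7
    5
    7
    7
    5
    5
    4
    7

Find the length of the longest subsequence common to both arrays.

One common subsequence of length 8: 5 at A[4]=B[1], then 5 at A[6]=B[3], then 6 at A[7]=B[4], then 7 at A[8]=B[6], then 4 at A[9]=B[8], then 7 at A[10]=B[12], then 7 at A[11]=B[13], then 4 at A[12]=B[16]. Since dp[15][17] = 8, nothing longer is possible.

8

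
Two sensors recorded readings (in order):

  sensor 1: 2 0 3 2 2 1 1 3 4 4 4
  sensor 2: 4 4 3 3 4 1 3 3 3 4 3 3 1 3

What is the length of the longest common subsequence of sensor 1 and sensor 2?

Taking 3 (sensor 1 #3, sensor 2 #4), 1 (sensor 1 #6, sensor 2 #6), 1 (sensor 1 #7, sensor 2 #13), 3 (sensor 1 #8, sensor 2 #14) gives a common subsequence of length 4. The LCS DP gives dp[11][14] = 4, so this is optimal.

4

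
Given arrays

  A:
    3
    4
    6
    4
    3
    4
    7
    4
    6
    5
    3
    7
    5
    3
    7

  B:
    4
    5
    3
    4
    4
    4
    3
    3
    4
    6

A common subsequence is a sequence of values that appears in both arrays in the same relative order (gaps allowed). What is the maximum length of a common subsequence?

Let dp[i][j] be the LCS length of the first i values of A and the first j values of B. dp[i][j] = dp[i-1][j-1]+1 when the i-th and j-th values match, else max(dp[i-1][j], dp[i][j-1]).
    ·  4  5  3  4  4  4  3  3  4  6
 ·  0  0  0  0  0  0  0  0  0  0  0
 3  0  0  0  1  1  1  1  1  1  1  1
 4  0  1  1  1  2  2  2  2  2  2  2
 6  0  1  1  1  2  2  2  2  2  2  3
 4  0  1  1  1  2  3  3  3  3  3  3
 3  0  1  1  2  2  3  3  4  4  4  4
 4  0  1  1  2  3  3  4  4  4  5  5
 7  0  1  1  2  3  3  4  4  4  5  5
 4  0  1  1  2  3  4  4  4  4  5  5
 6  0  1  1  2  3  4  4  4  4  5  6
 5  0  1  2  2  3  4  4  4  4  5  6
 3  0  1  2  3  3  4  4  5  5  5  6
 7  0  1  2  3  3  4  4  5  5  5  6
 5  0  1  2  3  3  4  4  5  5  5  6
 3  0  1  2  3  3  4  4  5  6  6  6
 7  0  1  2  3  3  4  4  5  6  6  6
dp[15][10] = 6. One LCS (by backtracking along matches): 3, 4, 4, 3, 4, 6.

6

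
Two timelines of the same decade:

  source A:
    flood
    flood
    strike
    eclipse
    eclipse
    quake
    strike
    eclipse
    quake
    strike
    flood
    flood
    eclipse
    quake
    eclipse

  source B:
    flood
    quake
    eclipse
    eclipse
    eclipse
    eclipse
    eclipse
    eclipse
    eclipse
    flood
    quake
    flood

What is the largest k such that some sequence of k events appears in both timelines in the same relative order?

Match flood [1,1], then eclipse [4,7], then eclipse [5,8], then eclipse [8,9], then quake [9,11], then flood [12,12] — 6 events in the same relative order in both. The LCS DP gives dp[15][12] = 6, so this is optimal.

6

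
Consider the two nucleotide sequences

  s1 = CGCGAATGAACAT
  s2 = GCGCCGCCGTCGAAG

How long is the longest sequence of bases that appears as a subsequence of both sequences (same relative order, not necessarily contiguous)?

One common subsequence of length 8: C at s1[1]=s2[5] → G at s1[2]=s2[6] → C at s1[3]=s2[8] → G at s1[4]=s2[9] → T at s1[7]=s2[10] → G at s1[8]=s2[12] → A at s1[9]=s2[13] → A at s1[10]=s2[14], and the DP table's final entry dp[13][15] is also 8, so no common subsequence is longer.

8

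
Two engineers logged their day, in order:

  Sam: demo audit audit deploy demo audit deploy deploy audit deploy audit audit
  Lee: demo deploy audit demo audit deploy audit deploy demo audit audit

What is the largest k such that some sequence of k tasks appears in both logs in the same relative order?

9

Taking demo (Sam #1, Lee #1), then audit (Sam #3, Lee #3), then demo (Sam #5, Lee #4), then audit (Sam #6, Lee #5), then deploy (Sam #8, Lee #6), then audit (Sam #9, Lee #7), then deploy (Sam #10, Lee #8), then audit (Sam #11, Lee #10), then audit (Sam #12, Lee #11) gives a common subsequence of length 9. Since dp[12][11] = 9, nothing longer is possible.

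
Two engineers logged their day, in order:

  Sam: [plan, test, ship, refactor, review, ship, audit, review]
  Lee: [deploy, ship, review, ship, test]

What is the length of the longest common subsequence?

One common subsequence of length 3: ship (Sam #3, Lee #2), review (Sam #5, Lee #3), ship (Sam #6, Lee #4). dp[8][5] = 3 confirms this is the maximum.

3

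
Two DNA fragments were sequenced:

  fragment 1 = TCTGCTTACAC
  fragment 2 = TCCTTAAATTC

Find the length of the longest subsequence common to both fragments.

Taking T (fragment 1 #1, fragment 2 #1) → C (fragment 1 #2, fragment 2 #2) → C (fragment 1 #5, fragment 2 #3) → T (fragment 1 #6, fragment 2 #4) → T (fragment 1 #7, fragment 2 #5) → A (fragment 1 #8, fragment 2 #7) → A (fragment 1 #10, fragment 2 #8) → C (fragment 1 #11, fragment 2 #11) gives a common subsequence of length 8. The LCS DP gives dp[11][11] = 8, so this is optimal.

8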